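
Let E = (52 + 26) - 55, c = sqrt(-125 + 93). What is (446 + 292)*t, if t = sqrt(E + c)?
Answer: 738*sqrt(23 + 4*I*sqrt(2)) ≈ 3565.6 + 432.04*I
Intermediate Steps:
c = 4*I*sqrt(2) (c = sqrt(-32) = 4*I*sqrt(2) ≈ 5.6569*I)
E = 23 (E = 78 - 55 = 23)
t = sqrt(23 + 4*I*sqrt(2)) ≈ 4.8314 + 0.58542*I
(446 + 292)*t = (446 + 292)*sqrt(23 + 4*I*sqrt(2)) = 738*sqrt(23 + 4*I*sqrt(2))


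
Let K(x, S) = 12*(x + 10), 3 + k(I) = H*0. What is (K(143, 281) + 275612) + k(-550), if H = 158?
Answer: 277445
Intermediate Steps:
k(I) = -3 (k(I) = -3 + 158*0 = -3 + 0 = -3)
K(x, S) = 120 + 12*x (K(x, S) = 12*(10 + x) = 120 + 12*x)
(K(143, 281) + 275612) + k(-550) = ((120 + 12*143) + 275612) - 3 = ((120 + 1716) + 275612) - 3 = (1836 + 275612) - 3 = 277448 - 3 = 277445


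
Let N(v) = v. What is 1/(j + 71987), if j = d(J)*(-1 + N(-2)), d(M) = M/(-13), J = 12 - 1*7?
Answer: 13/935846 ≈ 1.3891e-5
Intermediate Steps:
J = 5 (J = 12 - 7 = 5)
d(M) = -M/13 (d(M) = M*(-1/13) = -M/13)
j = 15/13 (j = (-1/13*5)*(-1 - 2) = -5/13*(-3) = 15/13 ≈ 1.1538)
1/(j + 71987) = 1/(15/13 + 71987) = 1/(935846/13) = 13/935846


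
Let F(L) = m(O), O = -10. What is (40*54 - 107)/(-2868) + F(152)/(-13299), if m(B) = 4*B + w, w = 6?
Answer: -3022815/4237948 ≈ -0.71327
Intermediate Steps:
m(B) = 6 + 4*B (m(B) = 4*B + 6 = 6 + 4*B)
F(L) = -34 (F(L) = 6 + 4*(-10) = 6 - 40 = -34)
(40*54 - 107)/(-2868) + F(152)/(-13299) = (40*54 - 107)/(-2868) - 34/(-13299) = (2160 - 107)*(-1/2868) - 34*(-1/13299) = 2053*(-1/2868) + 34/13299 = -2053/2868 + 34/13299 = -3022815/4237948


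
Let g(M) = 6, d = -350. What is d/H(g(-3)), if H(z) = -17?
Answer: 350/17 ≈ 20.588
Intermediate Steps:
d/H(g(-3)) = -350/(-17) = -350*(-1/17) = 350/17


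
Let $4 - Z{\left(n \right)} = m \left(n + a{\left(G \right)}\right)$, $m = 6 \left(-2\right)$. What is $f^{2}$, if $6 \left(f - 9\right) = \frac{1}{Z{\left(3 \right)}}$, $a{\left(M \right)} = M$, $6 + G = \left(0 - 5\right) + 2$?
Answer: $\frac{13476241}{166464} \approx 80.956$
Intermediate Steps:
$G = -9$ ($G = -6 + \left(\left(0 - 5\right) + 2\right) = -6 + \left(-5 + 2\right) = -6 - 3 = -9$)
$m = -12$
$Z{\left(n \right)} = -104 + 12 n$ ($Z{\left(n \right)} = 4 - - 12 \left(n - 9\right) = 4 - - 12 \left(-9 + n\right) = 4 - \left(108 - 12 n\right) = 4 + \left(-108 + 12 n\right) = -104 + 12 n$)
$f = \frac{3671}{408}$ ($f = 9 + \frac{1}{6 \left(-104 + 12 \cdot 3\right)} = 9 + \frac{1}{6 \left(-104 + 36\right)} = 9 + \frac{1}{6 \left(-68\right)} = 9 + \frac{1}{6} \left(- \frac{1}{68}\right) = 9 - \frac{1}{408} = \frac{3671}{408} \approx 8.9975$)
$f^{2} = \left(\frac{3671}{408}\right)^{2} = \frac{13476241}{166464}$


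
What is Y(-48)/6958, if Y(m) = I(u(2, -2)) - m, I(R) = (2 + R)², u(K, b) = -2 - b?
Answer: 26/3479 ≈ 0.0074734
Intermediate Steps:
Y(m) = 4 - m (Y(m) = (2 + (-2 - 1*(-2)))² - m = (2 + (-2 + 2))² - m = (2 + 0)² - m = 2² - m = 4 - m)
Y(-48)/6958 = (4 - 1*(-48))/6958 = (4 + 48)*(1/6958) = 52*(1/6958) = 26/3479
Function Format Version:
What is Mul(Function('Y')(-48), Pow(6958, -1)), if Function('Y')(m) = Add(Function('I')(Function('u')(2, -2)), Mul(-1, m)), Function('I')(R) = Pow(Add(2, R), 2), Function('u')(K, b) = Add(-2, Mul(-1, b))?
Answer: Rational(26, 3479) ≈ 0.0074734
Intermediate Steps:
Function('Y')(m) = Add(4, Mul(-1, m)) (Function('Y')(m) = Add(Pow(Add(2, Add(-2, Mul(-1, -2))), 2), Mul(-1, m)) = Add(Pow(Add(2, Add(-2, 2)), 2), Mul(-1, m)) = Add(Pow(Add(2, 0), 2), Mul(-1, m)) = Add(Pow(2, 2), Mul(-1, m)) = Add(4, Mul(-1, m)))
Mul(Function('Y')(-48), Pow(6958, -1)) = Mul(Add(4, Mul(-1, -48)), Pow(6958, -1)) = Mul(Add(4, 48), Rational(1, 6958)) = Mul(52, Rational(1, 6958)) = Rational(26, 3479)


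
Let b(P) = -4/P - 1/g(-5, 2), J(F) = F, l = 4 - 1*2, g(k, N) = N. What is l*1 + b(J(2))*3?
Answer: -11/2 ≈ -5.5000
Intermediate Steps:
l = 2 (l = 4 - 2 = 2)
b(P) = -1/2 - 4/P (b(P) = -4/P - 1/2 = -1/2 - 4/P)
l*1 + b(J(2))*3 = 2*1 + ((1/2)*(-8 - 1*2)/2)*3 = 2 + ((1/2)*(1/2)*(-8 - 2))*3 = 2 + ((1/2)*(1/2)*(-10))*3 = 2 - 5/2*3 = 2 - 15/2 = -11/2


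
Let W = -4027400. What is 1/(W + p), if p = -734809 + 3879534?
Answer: -1/882675 ≈ -1.1329e-6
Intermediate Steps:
p = 3144725
1/(W + p) = 1/(-4027400 + 3144725) = 1/(-882675) = -1/882675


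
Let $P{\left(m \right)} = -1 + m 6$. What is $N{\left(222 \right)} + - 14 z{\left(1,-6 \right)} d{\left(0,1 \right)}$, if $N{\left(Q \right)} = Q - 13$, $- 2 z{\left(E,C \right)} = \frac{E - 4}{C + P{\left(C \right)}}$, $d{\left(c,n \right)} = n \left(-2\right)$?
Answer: $\frac{8945}{43} \approx 208.02$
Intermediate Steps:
$P{\left(m \right)} = -1 + 6 m$
$d{\left(c,n \right)} = - 2 n$
$z{\left(E,C \right)} = - \frac{-4 + E}{2 \left(-1 + 7 C\right)}$ ($z{\left(E,C \right)} = - \frac{\left(E - 4\right) \frac{1}{C + \left(-1 + 6 C\right)}}{2} = - \frac{\left(-4 + E\right) \frac{1}{-1 + 7 C}}{2} = - \frac{\frac{1}{-1 + 7 C} \left(-4 + E\right)}{2} = - \frac{-4 + E}{2 \left(-1 + 7 C\right)}$)
$N{\left(Q \right)} = -13 + Q$
$N{\left(222 \right)} + - 14 z{\left(1,-6 \right)} d{\left(0,1 \right)} = \left(-13 + 222\right) + - 14 \frac{4 - 1}{2 \left(-1 + 7 \left(-6\right)\right)} \left(\left(-2\right) 1\right) = 209 + - 14 \frac{4 - 1}{2 \left(-1 - 42\right)} \left(-2\right) = 209 + - 14 \cdot \frac{1}{2} \frac{1}{-43} \cdot 3 \left(-2\right) = 209 + - 14 \cdot \frac{1}{2} \left(- \frac{1}{43}\right) 3 \left(-2\right) = 209 + \left(-14\right) \left(- \frac{3}{86}\right) \left(-2\right) = 209 + \frac{21}{43} \left(-2\right) = 209 - \frac{42}{43} = \frac{8945}{43}$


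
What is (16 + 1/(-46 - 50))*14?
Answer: 10745/48 ≈ 223.85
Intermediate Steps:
(16 + 1/(-46 - 50))*14 = (16 + 1/(-96))*14 = (16 - 1/96)*14 = (1535/96)*14 = 10745/48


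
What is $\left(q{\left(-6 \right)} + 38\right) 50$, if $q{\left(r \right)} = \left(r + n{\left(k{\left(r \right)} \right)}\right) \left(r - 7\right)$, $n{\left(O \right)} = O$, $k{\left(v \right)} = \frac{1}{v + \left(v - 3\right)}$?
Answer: $\frac{17530}{3} \approx 5843.3$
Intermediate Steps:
$k{\left(v \right)} = \frac{1}{-3 + 2 v}$ ($k{\left(v \right)} = \frac{1}{v + \left(v - 3\right)} = \frac{1}{v + \left(-3 + v\right)} = \frac{1}{-3 + 2 v}$)
$q{\left(r \right)} = \left(-7 + r\right) \left(r + \frac{1}{-3 + 2 r}\right)$ ($q{\left(r \right)} = \left(r + \frac{1}{-3 + 2 r}\right) \left(r - 7\right) = \left(r + \frac{1}{-3 + 2 r}\right) \left(-7 + r\right) = \left(-7 + r\right) \left(r + \frac{1}{-3 + 2 r}\right)$)
$\left(q{\left(-6 \right)} + 38\right) 50 = \left(\frac{-7 - 6 - 6 \left(-7 - 6\right) \left(-3 + 2 \left(-6\right)\right)}{-3 + 2 \left(-6\right)} + 38\right) 50 = \left(\frac{-7 - 6 - - 78 \left(-3 - 12\right)}{-3 - 12} + 38\right) 50 = \left(\frac{-7 - 6 - \left(-78\right) \left(-15\right)}{-15} + 38\right) 50 = \left(- \frac{-7 - 6 - 1170}{15} + 38\right) 50 = \left(\left(- \frac{1}{15}\right) \left(-1183\right) + 38\right) 50 = \left(\frac{1183}{15} + 38\right) 50 = \frac{1753}{15} \cdot 50 = \frac{17530}{3}$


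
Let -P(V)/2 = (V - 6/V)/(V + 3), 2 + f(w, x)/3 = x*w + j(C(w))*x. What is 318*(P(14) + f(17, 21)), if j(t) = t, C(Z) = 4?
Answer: 49777494/119 ≈ 4.1830e+5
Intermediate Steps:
f(w, x) = -6 + 12*x + 3*w*x (f(w, x) = -6 + 3*(x*w + 4*x) = -6 + 3*(w*x + 4*x) = -6 + 3*(4*x + w*x) = -6 + (12*x + 3*w*x) = -6 + 12*x + 3*w*x)
P(V) = -2*(V - 6/V)/(3 + V) (P(V) = -2*(V - 6/V)/(V + 3) = -2*(V - 6/V)/(3 + V))
318*(P(14) + f(17, 21)) = 318*(2*(6 - 1*14²)/(14*(3 + 14)) + (-6 + 12*21 + 3*17*21)) = 318*(2*(1/14)*(6 - 1*196)/17 + (-6 + 252 + 1071)) = 318*(2*(1/14)*(1/17)*(6 - 196) + 1317) = 318*(2*(1/14)*(1/17)*(-190) + 1317) = 318*(-190/119 + 1317) = 318*(156533/119) = 49777494/119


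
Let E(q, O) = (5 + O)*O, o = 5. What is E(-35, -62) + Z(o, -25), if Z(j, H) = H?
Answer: 3509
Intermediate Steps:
E(q, O) = O*(5 + O)
E(-35, -62) + Z(o, -25) = -62*(5 - 62) - 25 = -62*(-57) - 25 = 3534 - 25 = 3509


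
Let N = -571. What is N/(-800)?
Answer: 571/800 ≈ 0.71375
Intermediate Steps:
N/(-800) = -571/(-800) = -571*(-1/800) = 571/800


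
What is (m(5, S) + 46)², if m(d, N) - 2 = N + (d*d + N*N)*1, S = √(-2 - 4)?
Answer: (67 + I*√6)² ≈ 4483.0 + 328.23*I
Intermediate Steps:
S = I*√6 (S = √(-6) = I*√6 ≈ 2.4495*I)
m(d, N) = 2 + N + N² + d² (m(d, N) = 2 + (N + (d*d + N*N)*1) = 2 + (N + (d² + N²)*1) = 2 + (N + (N² + d²)*1) = 2 + (N + (N² + d²)) = 2 + (N + N² + d²) = 2 + N + N² + d²)
(m(5, S) + 46)² = ((2 + I*√6 + (I*√6)² + 5²) + 46)² = ((2 + I*√6 - 6 + 25) + 46)² = ((21 + I*√6) + 46)² = (67 + I*√6)²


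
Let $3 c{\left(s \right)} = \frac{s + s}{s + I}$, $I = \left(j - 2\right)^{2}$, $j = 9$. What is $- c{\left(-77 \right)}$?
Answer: $- \frac{11}{6} \approx -1.8333$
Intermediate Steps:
$I = 49$ ($I = \left(9 - 2\right)^{2} = 7^{2} = 49$)
$c{\left(s \right)} = \frac{2 s}{3 \left(49 + s\right)}$ ($c{\left(s \right)} = \frac{\left(s + s\right) \frac{1}{s + 49}}{3} = \frac{2 s \frac{1}{49 + s}}{3} = \frac{2 s}{3 \left(49 + s\right)}$)
$- c{\left(-77 \right)} = - \frac{2 \left(-77\right)}{3 \left(49 - 77\right)} = - \frac{2 \left(-77\right)}{3 \left(-28\right)} = - \frac{2 \left(-77\right) \left(-1\right)}{3 \cdot 28} = \left(-1\right) \frac{11}{6} = - \frac{11}{6}$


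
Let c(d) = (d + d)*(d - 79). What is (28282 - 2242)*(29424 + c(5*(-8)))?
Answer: 1014101760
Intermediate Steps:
c(d) = 2*d*(-79 + d) (c(d) = (2*d)*(-79 + d) = 2*d*(-79 + d))
(28282 - 2242)*(29424 + c(5*(-8))) = (28282 - 2242)*(29424 + 2*(5*(-8))*(-79 + 5*(-8))) = 26040*(29424 + 2*(-40)*(-79 - 40)) = 26040*(29424 + 2*(-40)*(-119)) = 26040*(29424 + 9520) = 26040*38944 = 1014101760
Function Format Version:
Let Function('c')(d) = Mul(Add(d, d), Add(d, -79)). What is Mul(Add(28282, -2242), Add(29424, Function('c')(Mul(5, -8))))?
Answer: 1014101760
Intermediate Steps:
Function('c')(d) = Mul(2, d, Add(-79, d)) (Function('c')(d) = Mul(Mul(2, d), Add(-79, d)) = Mul(2, d, Add(-79, d)))
Mul(Add(28282, -2242), Add(29424, Function('c')(Mul(5, -8)))) = Mul(Add(28282, -2242), Add(29424, Mul(2, Mul(5, -8), Add(-79, Mul(5, -8))))) = Mul(26040, Add(29424, Mul(2, -40, Add(-79, -40)))) = Mul(26040, Add(29424, Mul(2, -40, -119))) = Mul(26040, Add(29424, 9520)) = Mul(26040, 38944) = 1014101760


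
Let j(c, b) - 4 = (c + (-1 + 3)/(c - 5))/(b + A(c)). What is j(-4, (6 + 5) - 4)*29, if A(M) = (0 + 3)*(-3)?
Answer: 1595/9 ≈ 177.22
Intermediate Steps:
A(M) = -9 (A(M) = 3*(-3) = -9)
j(c, b) = 4 + (c + 2/(-5 + c))/(-9 + b) (j(c, b) = 4 + (c + (-1 + 3)/(c - 5))/(b - 9) = 4 + (c + 2/(-5 + c))/(-9 + b))
j(-4, (6 + 5) - 4)*29 = ((182 + (-4)² - 41*(-4) - 20*((6 + 5) - 4) + 4*((6 + 5) - 4)*(-4))/(45 - 9*(-4) - 5*((6 + 5) - 4) + ((6 + 5) - 4)*(-4)))*29 = ((182 + 16 + 164 - 20*(11 - 4) + 4*(11 - 4)*(-4))/(45 + 36 - 5*(11 - 4) + (11 - 4)*(-4)))*29 = ((182 + 16 + 164 - 20*7 + 4*7*(-4))/(45 + 36 - 5*7 + 7*(-4)))*29 = ((182 + 16 + 164 - 140 - 112)/(45 + 36 - 35 - 28))*29 = (110/18)*29 = ((1/18)*110)*29 = (55/9)*29 = 1595/9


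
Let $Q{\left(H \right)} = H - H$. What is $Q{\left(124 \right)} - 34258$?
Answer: $-34258$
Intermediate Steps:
$Q{\left(H \right)} = 0$
$Q{\left(124 \right)} - 34258 = 0 - 34258 = -34258$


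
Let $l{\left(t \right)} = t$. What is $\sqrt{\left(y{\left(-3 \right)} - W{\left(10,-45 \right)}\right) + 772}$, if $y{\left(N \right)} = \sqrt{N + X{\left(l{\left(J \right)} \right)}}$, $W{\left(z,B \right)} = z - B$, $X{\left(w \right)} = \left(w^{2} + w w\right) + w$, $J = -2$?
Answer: $\sqrt{717 + \sqrt{3}} \approx 26.809$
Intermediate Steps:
$X{\left(w \right)} = w + 2 w^{2}$ ($X{\left(w \right)} = \left(w^{2} + w^{2}\right) + w = 2 w^{2} + w = w + 2 w^{2}$)
$y{\left(N \right)} = \sqrt{6 + N}$ ($y{\left(N \right)} = \sqrt{N - 2 \left(1 + 2 \left(-2\right)\right)} = \sqrt{N - 2 \left(1 - 4\right)} = \sqrt{N - -6} = \sqrt{N + 6} = \sqrt{6 + N}$)
$\sqrt{\left(y{\left(-3 \right)} - W{\left(10,-45 \right)}\right) + 772} = \sqrt{\left(\sqrt{6 - 3} - \left(10 - -45\right)\right) + 772} = \sqrt{\left(\sqrt{3} - \left(10 + 45\right)\right) + 772} = \sqrt{\left(\sqrt{3} - 55\right) + 772} = \sqrt{\left(-55 + \sqrt{3}\right) + 772} = \sqrt{717 + \sqrt{3}}$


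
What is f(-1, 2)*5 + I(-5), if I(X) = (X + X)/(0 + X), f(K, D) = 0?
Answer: 2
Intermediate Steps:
I(X) = 2 (I(X) = (2*X)/X = 2)
f(-1, 2)*5 + I(-5) = 0*5 + 2 = 0 + 2 = 2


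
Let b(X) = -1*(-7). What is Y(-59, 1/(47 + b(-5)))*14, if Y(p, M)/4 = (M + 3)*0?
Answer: 0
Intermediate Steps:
b(X) = 7
Y(p, M) = 0 (Y(p, M) = 4*((M + 3)*0) = 4*((3 + M)*0) = 4*0 = 0)
Y(-59, 1/(47 + b(-5)))*14 = 0*14 = 0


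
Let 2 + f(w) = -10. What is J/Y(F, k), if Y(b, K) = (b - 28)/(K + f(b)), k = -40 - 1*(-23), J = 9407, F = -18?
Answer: 11861/2 ≈ 5930.5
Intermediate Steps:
f(w) = -12 (f(w) = -2 - 10 = -12)
k = -17 (k = -40 + 23 = -17)
Y(b, K) = (-28 + b)/(-12 + K) (Y(b, K) = (b - 28)/(K - 12) = (-28 + b)/(-12 + K))
J/Y(F, k) = 9407/(((-28 - 18)/(-12 - 17))) = 9407/((-46/(-29))) = 9407/((-1/29*(-46))) = 9407/(46/29) = 9407*(29/46) = 11861/2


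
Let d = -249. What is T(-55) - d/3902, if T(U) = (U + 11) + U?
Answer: -386049/3902 ≈ -98.936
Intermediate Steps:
T(U) = 11 + 2*U (T(U) = (11 + U) + U = 11 + 2*U)
T(-55) - d/3902 = (11 + 2*(-55)) - (-249)/3902 = (11 - 110) - (-249)/3902 = -99 - 1*(-249/3902) = -99 + 249/3902 = -386049/3902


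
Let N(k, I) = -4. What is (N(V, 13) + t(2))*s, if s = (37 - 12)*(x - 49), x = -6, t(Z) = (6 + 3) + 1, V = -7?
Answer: -8250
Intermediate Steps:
t(Z) = 10 (t(Z) = 9 + 1 = 10)
s = -1375 (s = (37 - 12)*(-6 - 49) = 25*(-55) = -1375)
(N(V, 13) + t(2))*s = (-4 + 10)*(-1375) = 6*(-1375) = -8250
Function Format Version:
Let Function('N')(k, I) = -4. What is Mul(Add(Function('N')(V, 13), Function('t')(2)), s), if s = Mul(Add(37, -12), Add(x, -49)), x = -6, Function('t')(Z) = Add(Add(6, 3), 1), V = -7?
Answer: -8250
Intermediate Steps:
Function('t')(Z) = 10 (Function('t')(Z) = Add(9, 1) = 10)
s = -1375 (s = Mul(Add(37, -12), Add(-6, -49)) = Mul(25, -55) = -1375)
Mul(Add(Function('N')(V, 13), Function('t')(2)), s) = Mul(Add(-4, 10), -1375) = Mul(6, -1375) = -8250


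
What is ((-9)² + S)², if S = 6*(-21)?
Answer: 2025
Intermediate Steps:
S = -126
((-9)² + S)² = ((-9)² - 126)² = (81 - 126)² = (-45)² = 2025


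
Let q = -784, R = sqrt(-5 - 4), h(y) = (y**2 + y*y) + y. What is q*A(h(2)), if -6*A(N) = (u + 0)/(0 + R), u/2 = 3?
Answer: -784*I/3 ≈ -261.33*I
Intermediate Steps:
h(y) = y + 2*y**2 (h(y) = (y**2 + y**2) + y = 2*y**2 + y = y + 2*y**2)
R = 3*I (R = sqrt(-9) = 3*I ≈ 3.0*I)
u = 6 (u = 2*3 = 6)
A(N) = I/3 (A(N) = -(6 + 0)/(6*(0 + 3*I)) = -1/(3*I) = -(-1)*I/3 = I/3)
q*A(h(2)) = -784*I/3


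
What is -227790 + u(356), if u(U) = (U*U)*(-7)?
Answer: -1114942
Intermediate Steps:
u(U) = -7*U² (u(U) = U²*(-7) = -7*U²)
-227790 + u(356) = -227790 - 7*356² = -227790 - 7*126736 = -227790 - 887152 = -1114942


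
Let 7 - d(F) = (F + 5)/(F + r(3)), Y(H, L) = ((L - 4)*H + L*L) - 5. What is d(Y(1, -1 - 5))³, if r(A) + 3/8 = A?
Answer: 1386195875/6751269 ≈ 205.32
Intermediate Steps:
r(A) = -3/8 + A
Y(H, L) = -5 + L² + H*(-4 + L) (Y(H, L) = ((-4 + L)*H + L²) - 5 = (H*(-4 + L) + L²) - 5 = (L² + H*(-4 + L)) - 5 = -5 + L² + H*(-4 + L))
d(F) = 7 - (5 + F)/(21/8 + F) (d(F) = 7 - (F + 5)/(F + (-3/8 + 3)) = 7 - (5 + F)/(F + 21/8) = 7 - (5 + F)/(21/8 + F))
d(Y(1, -1 - 5))³ = ((107 + 48*(-5 + (-1 - 5)² - 4*1 + 1*(-1 - 5)))/(21 + 8*(-5 + (-1 - 5)² - 4*1 + 1*(-1 - 5))))³ = ((107 + 48*(-5 + (-6)² - 4 + 1*(-6)))/(21 + 8*(-5 + (-6)² - 4 + 1*(-6))))³ = ((107 + 48*(-5 + 36 - 4 - 6))/(21 + 8*(-5 + 36 - 4 - 6)))³ = ((107 + 48*21)/(21 + 8*21))³ = ((107 + 1008)/(21 + 168))³ = (1115/189)³ = 1386195875/6751269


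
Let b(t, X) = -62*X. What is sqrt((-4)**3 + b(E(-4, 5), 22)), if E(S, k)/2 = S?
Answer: 2*I*sqrt(357) ≈ 37.789*I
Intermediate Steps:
E(S, k) = 2*S
sqrt((-4)**3 + b(E(-4, 5), 22)) = sqrt((-4)**3 - 62*22) = sqrt(-64 - 1364) = sqrt(-1428) = 2*I*sqrt(357)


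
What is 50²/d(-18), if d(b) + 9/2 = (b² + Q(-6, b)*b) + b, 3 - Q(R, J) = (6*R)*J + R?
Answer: 5000/23607 ≈ 0.21180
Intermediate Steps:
Q(R, J) = 3 - R - 6*J*R (Q(R, J) = 3 - ((6*R)*J + R) = 3 - (6*J*R + R) = 3 - (R + 6*J*R) = 3 + (-R - 6*J*R) = 3 - R - 6*J*R)
d(b) = -9/2 + b + b² + b*(9 + 36*b) (d(b) = -9/2 + ((b² + (3 - 1*(-6) - 6*b*(-6))*b) + b) = -9/2 + ((b² + (3 + 6 + 36*b)*b) + b) = -9/2 + ((b² + (9 + 36*b)*b) + b) = -9/2 + ((b² + b*(9 + 36*b)) + b) = -9/2 + (b + b² + b*(9 + 36*b)) = -9/2 + b + b² + b*(9 + 36*b))
50²/d(-18) = 50²/(-9/2 + 10*(-18) + 37*(-18)²) = 2500/(-9/2 - 180 + 37*324) = 2500/(-9/2 - 180 + 11988) = 2500/(23607/2) = 2500*(2/23607) = 5000/23607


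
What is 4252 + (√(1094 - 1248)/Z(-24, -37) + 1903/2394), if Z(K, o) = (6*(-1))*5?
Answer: 10181191/2394 - I*√154/30 ≈ 4252.8 - 0.41366*I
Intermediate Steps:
Z(K, o) = -30 (Z(K, o) = -6*5 = -30)
4252 + (√(1094 - 1248)/Z(-24, -37) + 1903/2394) = 4252 + (√(1094 - 1248)/(-30) + 1903/2394) = 4252 + (√(-154)*(-1/30) + 1903*(1/2394)) = 4252 + ((I*√154)*(-1/30) + 1903/2394) = 4252 + (-I*√154/30 + 1903/2394) = 4252 + (1903/2394 - I*√154/30) = 10181191/2394 - I*√154/30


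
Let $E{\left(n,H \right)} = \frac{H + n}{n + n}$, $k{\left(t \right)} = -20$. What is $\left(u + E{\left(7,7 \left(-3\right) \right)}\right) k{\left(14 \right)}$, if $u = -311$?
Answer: $6240$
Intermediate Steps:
$E{\left(n,H \right)} = \frac{H + n}{2 n}$
$\left(u + E{\left(7,7 \left(-3\right) \right)}\right) k{\left(14 \right)} = \left(-311 + \frac{7 \left(-3\right) + 7}{2 \cdot 7}\right) \left(-20\right) = \left(-311 + \frac{1}{2} \cdot \frac{1}{7} \left(-21 + 7\right)\right) \left(-20\right) = \left(-311 + \frac{1}{2} \cdot \frac{1}{7} \left(-14\right)\right) \left(-20\right) = \left(-311 - 1\right) \left(-20\right) = \left(-312\right) \left(-20\right) = 6240$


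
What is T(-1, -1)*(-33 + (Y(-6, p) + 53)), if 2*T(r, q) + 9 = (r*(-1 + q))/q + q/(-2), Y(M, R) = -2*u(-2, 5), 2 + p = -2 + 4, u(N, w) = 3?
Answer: -147/2 ≈ -73.500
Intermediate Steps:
p = 0 (p = -2 + (-2 + 4) = -2 + 2 = 0)
Y(M, R) = -6 (Y(M, R) = -2*3 = -6)
T(r, q) = -9/2 - q/4 + r*(-1 + q)/(2*q) (T(r, q) = -9/2 + ((r*(-1 + q))/q + q/(-2))/2 = -9/2 + (r*(-1 + q)/q + q*(-1/2))/2 = -9/2 + (r*(-1 + q)/q - q/2)/2 = -9/2 + (-q/2 + r*(-1 + q)/q)/2 = -9/2 + (-q/4 + r*(-1 + q)/(2*q)) = -9/2 - q/4 + r*(-1 + q)/(2*q))
T(-1, -1)*(-33 + (Y(-6, p) + 53)) = (-9/2 + (1/2)*(-1) - 1/4*(-1) - 1/2*(-1)/(-1))*(-33 + (-6 + 53)) = (-9/2 - 1/2 + 1/4 - 1/2*(-1)*(-1))*(-33 + 47) = (-9/2 - 1/2 + 1/4 - 1/2)*14 = -21/4*14 = -147/2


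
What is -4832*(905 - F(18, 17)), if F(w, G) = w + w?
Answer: -4199008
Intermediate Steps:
F(w, G) = 2*w
-4832*(905 - F(18, 17)) = -4832*(905 - 2*18) = -4832*(905 - 1*36) = -4832*(905 - 36) = -4832*869 = -4199008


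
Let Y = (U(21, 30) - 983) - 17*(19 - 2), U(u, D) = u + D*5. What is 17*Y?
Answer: -18717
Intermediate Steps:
U(u, D) = u + 5*D
Y = -1101 (Y = ((21 + 5*30) - 983) - 17*(19 - 2) = ((21 + 150) - 983) - 17*17 = (171 - 983) - 289 = -812 - 289 = -1101)
17*Y = 17*(-1101) = -18717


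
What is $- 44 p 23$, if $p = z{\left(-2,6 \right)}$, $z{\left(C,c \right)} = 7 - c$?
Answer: $-1012$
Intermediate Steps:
$p = 1$ ($p = 7 - 6 = 1$)
$- 44 p 23 = \left(-44\right) 1 \cdot 23 = \left(-44\right) 23 = -1012$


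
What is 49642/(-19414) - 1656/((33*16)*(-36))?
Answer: -6329483/2562648 ≈ -2.4699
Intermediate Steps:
49642/(-19414) - 1656/((33*16)*(-36)) = 49642*(-1/19414) - 1656/(528*(-36)) = -24821/9707 - 1656/(-19008) = -24821/9707 - 1656*(-1/19008) = -24821/9707 + 23/264 = -6329483/2562648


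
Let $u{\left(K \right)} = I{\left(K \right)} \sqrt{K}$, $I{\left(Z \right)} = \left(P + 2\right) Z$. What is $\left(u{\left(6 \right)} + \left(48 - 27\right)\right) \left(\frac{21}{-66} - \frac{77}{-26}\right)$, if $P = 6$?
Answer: $\frac{7938}{143} + \frac{18144 \sqrt{6}}{143} \approx 366.3$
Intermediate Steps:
$I{\left(Z \right)} = 8 Z$ ($I{\left(Z \right)} = \left(6 + 2\right) Z = 8 Z$)
$u{\left(K \right)} = 8 K^{\frac{3}{2}}$ ($u{\left(K \right)} = 8 K \sqrt{K} = 8 K^{\frac{3}{2}}$)
$\left(u{\left(6 \right)} + \left(48 - 27\right)\right) \left(\frac{21}{-66} - \frac{77}{-26}\right) = \left(8 \cdot 6^{\frac{3}{2}} + \left(48 - 27\right)\right) \left(\frac{21}{-66} - \frac{77}{-26}\right) = \left(8 \cdot 6 \sqrt{6} + \left(48 - 27\right)\right) \left(21 \left(- \frac{1}{66}\right) - - \frac{77}{26}\right) = \left(48 \sqrt{6} + 21\right) \left(- \frac{7}{22} + \frac{77}{26}\right) = \left(21 + 48 \sqrt{6}\right) \frac{378}{143} = \frac{7938}{143} + \frac{18144 \sqrt{6}}{143}$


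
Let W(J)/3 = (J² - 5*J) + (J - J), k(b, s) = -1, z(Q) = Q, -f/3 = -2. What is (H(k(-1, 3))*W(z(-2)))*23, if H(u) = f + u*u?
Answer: 6762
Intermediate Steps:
f = 6 (f = -3*(-2) = 6)
H(u) = 6 + u² (H(u) = 6 + u*u = 6 + u²)
W(J) = -15*J + 3*J² (W(J) = 3*((J² - 5*J) + (J - J)) = 3*((J² - 5*J) + 0) = 3*(J² - 5*J) = -15*J + 3*J²)
(H(k(-1, 3))*W(z(-2)))*23 = ((6 + (-1)²)*(3*(-2)*(-5 - 2)))*23 = ((6 + 1)*(3*(-2)*(-7)))*23 = (7*42)*23 = 294*23 = 6762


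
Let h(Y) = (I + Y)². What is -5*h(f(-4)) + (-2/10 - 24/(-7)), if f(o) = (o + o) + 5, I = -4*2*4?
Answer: -214262/35 ≈ -6121.8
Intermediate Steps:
I = -32 (I = -8*4 = -32)
f(o) = 5 + 2*o (f(o) = 2*o + 5 = 5 + 2*o)
h(Y) = (-32 + Y)²
-5*h(f(-4)) + (-2/10 - 24/(-7)) = -5*(-32 + (5 + 2*(-4)))² + (-2/10 - 24/(-7)) = -5*(-32 + (5 - 8))² + (-2*⅒ - 24*(-⅐)) = -5*(-32 - 3)² + (-⅕ + 24/7) = -5*(-35)² + 113/35 = -5*1225 + 113/35 = -6125 + 113/35 = -214262/35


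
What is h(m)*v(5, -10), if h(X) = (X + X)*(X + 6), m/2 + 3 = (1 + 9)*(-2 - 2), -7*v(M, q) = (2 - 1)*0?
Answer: 0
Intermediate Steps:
v(M, q) = 0 (v(M, q) = -(2 - 1)*0/7 = -0/7 = -1/7*0 = 0)
m = -86 (m = -6 + 2*((1 + 9)*(-2 - 2)) = -6 + 2*(10*(-4)) = -6 + 2*(-40) = -6 - 80 = -86)
h(X) = 2*X*(6 + X) (h(X) = (2*X)*(6 + X) = 2*X*(6 + X))
h(m)*v(5, -10) = (2*(-86)*(6 - 86))*0 = (2*(-86)*(-80))*0 = 13760*0 = 0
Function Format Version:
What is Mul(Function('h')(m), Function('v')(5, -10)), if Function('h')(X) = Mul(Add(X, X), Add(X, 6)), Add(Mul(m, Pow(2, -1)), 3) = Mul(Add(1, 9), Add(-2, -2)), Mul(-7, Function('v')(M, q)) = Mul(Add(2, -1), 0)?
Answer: 0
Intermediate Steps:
Function('v')(M, q) = 0 (Function('v')(M, q) = Mul(Rational(-1, 7), Mul(Add(2, -1), 0)) = Mul(Rational(-1, 7), Mul(1, 0)) = Mul(Rational(-1, 7), 0) = 0)
m = -86 (m = Add(-6, Mul(2, Mul(Add(1, 9), Add(-2, -2)))) = Add(-6, Mul(2, Mul(10, -4))) = Add(-6, Mul(2, -40)) = Add(-6, -80) = -86)
Function('h')(X) = Mul(2, X, Add(6, X)) (Function('h')(X) = Mul(Mul(2, X), Add(6, X)) = Mul(2, X, Add(6, X)))
Mul(Function('h')(m), Function('v')(5, -10)) = Mul(Mul(2, -86, Add(6, -86)), 0) = Mul(Mul(2, -86, -80), 0) = Mul(13760, 0) = 0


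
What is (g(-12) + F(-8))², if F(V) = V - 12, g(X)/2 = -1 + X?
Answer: 2116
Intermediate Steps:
g(X) = -2 + 2*X (g(X) = 2*(-1 + X) = -2 + 2*X)
F(V) = -12 + V
(g(-12) + F(-8))² = ((-2 + 2*(-12)) + (-12 - 8))² = ((-2 - 24) - 20)² = (-26 - 20)² = (-46)² = 2116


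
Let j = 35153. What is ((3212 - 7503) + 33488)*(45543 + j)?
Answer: 2356081112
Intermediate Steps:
((3212 - 7503) + 33488)*(45543 + j) = ((3212 - 7503) + 33488)*(45543 + 35153) = (-4291 + 33488)*80696 = 29197*80696 = 2356081112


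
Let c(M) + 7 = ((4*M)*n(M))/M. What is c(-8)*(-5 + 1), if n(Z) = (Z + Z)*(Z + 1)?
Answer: -1764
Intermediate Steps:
n(Z) = 2*Z*(1 + Z) (n(Z) = (2*Z)*(1 + Z) = 2*Z*(1 + Z))
c(M) = -7 + 8*M*(1 + M) (c(M) = -7 + ((4*M)*(2*M*(1 + M)))/M = -7 + (8*M²*(1 + M))/M = -7 + 8*M*(1 + M))
c(-8)*(-5 + 1) = (-7 + 8*(-8)*(1 - 8))*(-5 + 1) = (-7 + 8*(-8)*(-7))*(-4) = (-7 + 448)*(-4) = 441*(-4) = -1764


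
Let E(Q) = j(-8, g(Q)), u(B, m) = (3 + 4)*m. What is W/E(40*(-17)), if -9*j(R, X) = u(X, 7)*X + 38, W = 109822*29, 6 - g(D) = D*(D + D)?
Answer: 4777257/7552478 ≈ 0.63254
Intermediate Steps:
g(D) = 6 - 2*D**2 (g(D) = 6 - D*(D + D) = 6 - D*2*D = 6 - 2*D**2)
u(B, m) = 7*m
W = 3184838
j(R, X) = -38/9 - 49*X/9 (j(R, X) = -((7*7)*X + 38)/9 = -(49*X + 38)/9 = -(38 + 49*X)/9 = -38/9 - 49*X/9)
E(Q) = -332/9 + 98*Q**2/9 (E(Q) = -38/9 - 49*(6 - 2*Q**2)/9 = -38/9 + (-98/3 + 98*Q**2/9) = -332/9 + 98*Q**2/9)
W/E(40*(-17)) = 3184838/(-332/9 + 98*(40*(-17))**2/9) = 3184838/(-332/9 + (98/9)*(-680)**2) = 3184838/(-332/9 + (98/9)*462400) = 3184838/(-332/9 + 45315200/9) = 3184838/(15104956/3) = 3184838*(3/15104956) = 4777257/7552478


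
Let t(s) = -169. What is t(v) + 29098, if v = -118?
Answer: 28929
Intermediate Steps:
t(v) + 29098 = -169 + 29098 = 28929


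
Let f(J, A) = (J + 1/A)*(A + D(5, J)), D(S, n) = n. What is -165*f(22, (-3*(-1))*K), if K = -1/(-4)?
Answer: -175175/2 ≈ -87588.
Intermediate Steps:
K = ¼ (K = -1*(-¼) = ¼ ≈ 0.25000)
f(J, A) = (A + J)*(J + 1/A) (f(J, A) = (J + 1/A)*(A + J) = (A + J)*(J + 1/A))
-165*f(22, (-3*(-1))*K) = -165*(1 + 22² + (-3*(-1)*(¼))*22 + 22/((-3*(-1)*(¼)))) = -165*(1 + 484 + (3*(¼))*22 + 22/((3*(¼)))) = -165*(1 + 484 + (¾)*22 + 22/(¾)) = -165*(1 + 484 + 33/2 + 22*(4/3)) = -165*(1 + 484 + 33/2 + 88/3) = -165*3185/6 = -175175/2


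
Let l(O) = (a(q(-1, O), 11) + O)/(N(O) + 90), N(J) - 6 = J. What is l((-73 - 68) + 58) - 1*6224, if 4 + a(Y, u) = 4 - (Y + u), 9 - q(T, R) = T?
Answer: -6232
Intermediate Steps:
q(T, R) = 9 - T
N(J) = 6 + J
a(Y, u) = -Y - u (a(Y, u) = -4 + (4 - (Y + u)) = -4 + (4 + (-Y - u)) = -4 + (4 - Y - u) = -Y - u)
l(O) = (-21 + O)/(96 + O) (l(O) = ((-(9 - 1*(-1)) - 1*11) + O)/((6 + O) + 90) = ((-(9 + 1) - 11) + O)/(96 + O) = ((-1*10 - 11) + O)/(96 + O) = ((-10 - 11) + O)/(96 + O) = (-21 + O)/(96 + O))
l((-73 - 68) + 58) - 1*6224 = (-21 + ((-73 - 68) + 58))/(96 + ((-73 - 68) + 58)) - 1*6224 = (-21 + (-141 + 58))/(96 + (-141 + 58)) - 6224 = (-21 - 83)/(96 - 83) - 6224 = -104/13 - 6224 = (1/13)*(-104) - 6224 = -8 - 6224 = -6232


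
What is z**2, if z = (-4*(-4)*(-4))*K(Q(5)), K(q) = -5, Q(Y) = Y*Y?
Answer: 102400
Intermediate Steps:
Q(Y) = Y**2
z = 320 (z = (-4*(-4)*(-4))*(-5) = (16*(-4))*(-5) = -64*(-5) = 320)
z**2 = 320**2 = 102400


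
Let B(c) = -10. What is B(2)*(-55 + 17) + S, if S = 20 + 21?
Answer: 421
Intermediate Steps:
S = 41
B(2)*(-55 + 17) + S = -10*(-55 + 17) + 41 = -10*(-38) + 41 = 380 + 41 = 421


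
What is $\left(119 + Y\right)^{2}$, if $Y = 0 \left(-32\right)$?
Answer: $14161$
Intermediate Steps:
$Y = 0$
$\left(119 + Y\right)^{2} = \left(119 + 0\right)^{2} = 119^{2} = 14161$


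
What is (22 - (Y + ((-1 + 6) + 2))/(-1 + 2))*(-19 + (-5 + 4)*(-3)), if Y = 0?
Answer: -240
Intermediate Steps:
(22 - (Y + ((-1 + 6) + 2))/(-1 + 2))*(-19 + (-5 + 4)*(-3)) = (22 - (0 + ((-1 + 6) + 2))/(-1 + 2))*(-19 + (-5 + 4)*(-3)) = (22 - (0 + (5 + 2))/1)*(-19 - 1*(-3)) = (22 - (0 + 7))*(-19 + 3) = (22 - 7)*(-16) = 15*(-16) = -240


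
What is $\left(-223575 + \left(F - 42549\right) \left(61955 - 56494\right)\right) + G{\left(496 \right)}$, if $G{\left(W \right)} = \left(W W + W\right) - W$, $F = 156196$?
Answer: $620648708$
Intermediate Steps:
$G{\left(W \right)} = W^{2}$ ($G{\left(W \right)} = \left(W^{2} + W\right) - W = \left(W + W^{2}\right) - W = W^{2}$)
$\left(-223575 + \left(F - 42549\right) \left(61955 - 56494\right)\right) + G{\left(496 \right)} = \left(-223575 + \left(156196 - 42549\right) \left(61955 - 56494\right)\right) + 496^{2} = \left(-223575 + 113647 \cdot 5461\right) + 246016 = \left(-223575 + 620626267\right) + 246016 = 620402692 + 246016 = 620648708$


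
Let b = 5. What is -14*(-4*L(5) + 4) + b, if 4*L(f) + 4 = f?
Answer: -37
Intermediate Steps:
L(f) = -1 + f/4
-14*(-4*L(5) + 4) + b = -14*(-4*(-1 + (¼)*5) + 4) + 5 = -14*(-4*(-1 + 5/4) + 4) + 5 = -14*(-4*¼ + 4) + 5 = -14*(-1 + 4) + 5 = -14*3 + 5 = -42 + 5 = -37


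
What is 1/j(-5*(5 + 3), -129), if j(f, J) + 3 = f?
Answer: -1/43 ≈ -0.023256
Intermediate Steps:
j(f, J) = -3 + f
1/j(-5*(5 + 3), -129) = 1/(-3 - 5*(5 + 3)) = 1/(-3 - 5*8) = 1/(-3 - 40) = 1/(-43) = -1/43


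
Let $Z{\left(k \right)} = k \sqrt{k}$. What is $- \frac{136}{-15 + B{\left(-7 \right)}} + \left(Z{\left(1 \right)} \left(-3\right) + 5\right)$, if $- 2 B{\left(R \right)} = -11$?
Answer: $\frac{310}{19} \approx 16.316$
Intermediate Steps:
$Z{\left(k \right)} = k^{\frac{3}{2}}$
$B{\left(R \right)} = \frac{11}{2}$ ($B{\left(R \right)} = \left(- \frac{1}{2}\right) \left(-11\right) = \frac{11}{2}$)
$- \frac{136}{-15 + B{\left(-7 \right)}} + \left(Z{\left(1 \right)} \left(-3\right) + 5\right) = - \frac{136}{-15 + \frac{11}{2}} + \left(1^{\frac{3}{2}} \left(-3\right) + 5\right) = - \frac{136}{- \frac{19}{2}} + \left(1 \left(-3\right) + 5\right) = \left(-136\right) \left(- \frac{2}{19}\right) + \left(-3 + 5\right) = \frac{272}{19} + 2 = \frac{310}{19}$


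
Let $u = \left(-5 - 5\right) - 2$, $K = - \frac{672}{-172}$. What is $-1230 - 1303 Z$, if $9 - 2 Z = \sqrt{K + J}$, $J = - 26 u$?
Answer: $- \frac{14187}{2} + \frac{2606 \sqrt{36507}}{43} \approx 4486.1$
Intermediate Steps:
$K = \frac{168}{43}$ ($K = \left(-672\right) \left(- \frac{1}{172}\right) = \frac{168}{43} \approx 3.907$)
$u = -12$ ($u = -10 - 2 = -12$)
$J = 312$ ($J = \left(-26\right) \left(-12\right) = 312$)
$Z = \frac{9}{2} - \frac{2 \sqrt{36507}}{43}$ ($Z = \frac{9}{2} - \frac{\sqrt{\frac{168}{43} + 312}}{2} = \frac{9}{2} - \frac{\sqrt{\frac{13584}{43}}}{2} = \frac{9}{2} - \frac{\frac{4}{43} \sqrt{36507}}{2} = \frac{9}{2} - \frac{2 \sqrt{36507}}{43} \approx -4.3869$)
$-1230 - 1303 Z = -1230 - 1303 \left(\frac{9}{2} - \frac{2 \sqrt{36507}}{43}\right) = -1230 - \left(\frac{11727}{2} - \frac{2606 \sqrt{36507}}{43}\right) = - \frac{14187}{2} + \frac{2606 \sqrt{36507}}{43}$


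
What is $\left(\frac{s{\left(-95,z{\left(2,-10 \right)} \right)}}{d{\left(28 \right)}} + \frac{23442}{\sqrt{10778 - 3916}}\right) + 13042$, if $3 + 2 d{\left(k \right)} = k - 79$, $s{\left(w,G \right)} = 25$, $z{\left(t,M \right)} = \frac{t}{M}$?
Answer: $\frac{352109}{27} + \frac{11721 \sqrt{6862}}{3431} \approx 13324.0$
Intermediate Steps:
$d{\left(k \right)} = -41 + \frac{k}{2}$ ($d{\left(k \right)} = - \frac{3}{2} + \frac{k - 79}{2} = - \frac{3}{2} + \frac{-79 + k}{2} = - \frac{3}{2} + \left(- \frac{79}{2} + \frac{k}{2}\right) = -41 + \frac{k}{2}$)
$\left(\frac{s{\left(-95,z{\left(2,-10 \right)} \right)}}{d{\left(28 \right)}} + \frac{23442}{\sqrt{10778 - 3916}}\right) + 13042 = \left(\frac{25}{-41 + \frac{1}{2} \cdot 28} + \frac{23442}{\sqrt{10778 - 3916}}\right) + 13042 = \left(\frac{25}{-41 + 14} + \frac{23442}{\sqrt{6862}}\right) + 13042 = \left(\frac{25}{-27} + 23442 \frac{\sqrt{6862}}{6862}\right) + 13042 = \left(25 \left(- \frac{1}{27}\right) + \frac{11721 \sqrt{6862}}{3431}\right) + 13042 = \left(- \frac{25}{27} + \frac{11721 \sqrt{6862}}{3431}\right) + 13042 = \frac{352109}{27} + \frac{11721 \sqrt{6862}}{3431}$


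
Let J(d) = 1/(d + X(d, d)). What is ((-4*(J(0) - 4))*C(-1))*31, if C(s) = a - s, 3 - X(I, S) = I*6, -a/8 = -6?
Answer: 66836/3 ≈ 22279.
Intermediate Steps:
a = 48 (a = -8*(-6) = 48)
X(I, S) = 3 - 6*I (X(I, S) = 3 - I*6 = 3 - 6*I)
J(d) = 1/(3 - 5*d) (J(d) = 1/(d + (3 - 6*d)) = 1/(3 - 5*d))
C(s) = 48 - s
((-4*(J(0) - 4))*C(-1))*31 = ((-4*(-1/(-3 + 5*0) - 4))*(48 - 1*(-1)))*31 = ((-4*(-1/(-3 + 0) - 4))*(48 + 1))*31 = (-4*(-1/(-3) - 4)*49)*31 = (-4*(-1*(-⅓) - 4)*49)*31 = (-4*(⅓ - 4)*49)*31 = (-4*(-11/3)*49)*31 = ((44/3)*49)*31 = (2156/3)*31 = 66836/3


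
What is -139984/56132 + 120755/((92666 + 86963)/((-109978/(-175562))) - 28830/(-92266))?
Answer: -21158259789465395437/10207976746435852216 ≈ -2.0727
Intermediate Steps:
-139984/56132 + 120755/((92666 + 86963)/((-109978/(-175562))) - 28830/(-92266)) = -139984*1/56132 + 120755/(179629/((-109978*(-1/175562))) - 28830*(-1/92266)) = -34996/14033 + 120755/(179629/(54989/87781) + 14415/46133) = -34996/14033 + 120755/(179629*(87781/54989) + 14415/46133) = -34996/14033 + 120755/(15768013249/54989 + 14415/46133) = -34996/14033 + 120755/(727426547882552/2536807537) = -34996/14033 + 120755*(2536807537/727426547882552) = -34996/14033 + 306332194130435/727426547882552 = -21158259789465395437/10207976746435852216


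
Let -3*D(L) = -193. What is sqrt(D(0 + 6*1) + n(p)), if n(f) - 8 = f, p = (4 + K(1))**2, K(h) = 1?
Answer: 2*sqrt(219)/3 ≈ 9.8658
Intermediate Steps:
D(L) = 193/3 (D(L) = -1/3*(-193) = 193/3)
p = 25 (p = (4 + 1)**2 = 5**2 = 25)
n(f) = 8 + f
sqrt(D(0 + 6*1) + n(p)) = sqrt(193/3 + (8 + 25)) = sqrt(193/3 + 33) = sqrt(292/3) = 2*sqrt(219)/3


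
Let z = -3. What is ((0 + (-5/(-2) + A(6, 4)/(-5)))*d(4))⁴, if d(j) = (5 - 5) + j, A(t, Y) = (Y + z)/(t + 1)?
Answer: 14331920656/1500625 ≈ 9550.6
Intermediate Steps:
A(t, Y) = (-3 + Y)/(1 + t) (A(t, Y) = (Y - 3)/(t + 1) = (-3 + Y)/(1 + t))
d(j) = j (d(j) = 0 + j = j)
((0 + (-5/(-2) + A(6, 4)/(-5)))*d(4))⁴ = ((0 + (-5/(-2) + ((-3 + 4)/(1 + 6))/(-5)))*4)⁴ = ((0 + (-5*(-½) + (1/7)*(-⅕)))*4)⁴ = ((0 + (5/2 + ((⅐)*1)*(-⅕)))*4)⁴ = ((0 + (5/2 + (⅐)*(-⅕)))*4)⁴ = ((0 + (5/2 - 1/35))*4)⁴ = ((0 + 173/70)*4)⁴ = ((173/70)*4)⁴ = (346/35)⁴ = 14331920656/1500625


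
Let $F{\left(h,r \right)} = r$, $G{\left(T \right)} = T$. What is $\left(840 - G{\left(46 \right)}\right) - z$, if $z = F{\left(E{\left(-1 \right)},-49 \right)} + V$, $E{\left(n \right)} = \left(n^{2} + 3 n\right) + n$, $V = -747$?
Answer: $1590$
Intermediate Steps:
$E{\left(n \right)} = n^{2} + 4 n$
$z = -796$ ($z = -49 - 747 = -796$)
$\left(840 - G{\left(46 \right)}\right) - z = \left(840 - 46\right) - -796 = \left(840 - 46\right) + 796 = 794 + 796 = 1590$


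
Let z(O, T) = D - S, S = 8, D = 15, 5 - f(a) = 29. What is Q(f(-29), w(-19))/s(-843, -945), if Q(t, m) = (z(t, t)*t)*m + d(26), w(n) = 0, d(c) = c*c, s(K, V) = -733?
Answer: -676/733 ≈ -0.92224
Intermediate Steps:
d(c) = c**2
f(a) = -24 (f(a) = 5 - 1*29 = 5 - 29 = -24)
z(O, T) = 7 (z(O, T) = 15 - 1*8 = 15 - 8 = 7)
Q(t, m) = 676 + 7*m*t (Q(t, m) = (7*t)*m + 26**2 = 7*m*t + 676 = 676 + 7*m*t)
Q(f(-29), w(-19))/s(-843, -945) = (676 + 7*0*(-24))/(-733) = (676 + 0)*(-1/733) = 676*(-1/733) = -676/733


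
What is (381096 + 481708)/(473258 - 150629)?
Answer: 21044/7869 ≈ 2.6743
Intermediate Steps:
(381096 + 481708)/(473258 - 150629) = 862804/322629 = 862804*(1/322629) = 21044/7869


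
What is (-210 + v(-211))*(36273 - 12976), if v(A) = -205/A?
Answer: -1027514185/211 ≈ -4.8697e+6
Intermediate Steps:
(-210 + v(-211))*(36273 - 12976) = (-210 - 205/(-211))*(36273 - 12976) = (-210 - 205*(-1/211))*23297 = (-210 + 205/211)*23297 = -44105/211*23297 = -1027514185/211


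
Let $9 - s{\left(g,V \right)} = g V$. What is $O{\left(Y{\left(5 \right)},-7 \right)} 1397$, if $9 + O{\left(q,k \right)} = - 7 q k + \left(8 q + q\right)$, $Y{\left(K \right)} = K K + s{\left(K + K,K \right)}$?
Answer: $-1308989$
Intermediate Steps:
$s{\left(g,V \right)} = 9 - V g$ ($s{\left(g,V \right)} = 9 - g V = 9 - V g$)
$Y{\left(K \right)} = 9 - K^{2}$ ($Y{\left(K \right)} = K K - \left(-9 + K \left(K + K\right)\right) = K^{2} - \left(-9 + K 2 K\right) = K^{2} - \left(-9 + 2 K^{2}\right) = 9 - K^{2}$)
$O{\left(q,k \right)} = -9 + 9 q - 7 k q$ ($O{\left(q,k \right)} = -9 + \left(- 7 q k + \left(8 q + q\right)\right) = -9 - \left(- 9 q + 7 k q\right) = -9 + 9 q - 7 k q$)
$O{\left(Y{\left(5 \right)},-7 \right)} 1397 = \left(-9 + 9 \left(9 - 5^{2}\right) - - 49 \left(9 - 5^{2}\right)\right) 1397 = \left(-9 + 9 \left(9 - 25\right) - - 49 \left(9 - 25\right)\right) 1397 = \left(-9 + 9 \left(-16\right) - \left(-49\right) \left(-16\right)\right) 1397 = \left(-9 - 144 - 784\right) 1397 = \left(-937\right) 1397 = -1308989$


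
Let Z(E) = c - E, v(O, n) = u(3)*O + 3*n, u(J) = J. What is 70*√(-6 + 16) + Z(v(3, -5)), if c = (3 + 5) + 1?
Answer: 15 + 70*√10 ≈ 236.36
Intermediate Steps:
c = 9 (c = 8 + 1 = 9)
v(O, n) = 3*O + 3*n
Z(E) = 9 - E
70*√(-6 + 16) + Z(v(3, -5)) = 70*√(-6 + 16) + (9 - (3*3 + 3*(-5))) = 70*√10 + (9 - (9 - 15)) = 70*√10 + (9 - 1*(-6)) = 70*√10 + (9 + 6) = 70*√10 + 15 = 15 + 70*√10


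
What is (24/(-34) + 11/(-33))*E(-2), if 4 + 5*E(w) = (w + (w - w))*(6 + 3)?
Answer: 1166/255 ≈ 4.5725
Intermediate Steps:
E(w) = -4/5 + 9*w/5 (E(w) = -4/5 + ((w + (w - w))*(6 + 3))/5 = -4/5 + ((w + 0)*9)/5 = -4/5 + (w*9)/5 = -4/5 + (9*w)/5 = -4/5 + 9*w/5)
(24/(-34) + 11/(-33))*E(-2) = (24/(-34) + 11/(-33))*(-4/5 + (9/5)*(-2)) = (24*(-1/34) + 11*(-1/33))*(-4/5 - 18/5) = (-12/17 - 1/3)*(-22/5) = -53/51*(-22/5) = 1166/255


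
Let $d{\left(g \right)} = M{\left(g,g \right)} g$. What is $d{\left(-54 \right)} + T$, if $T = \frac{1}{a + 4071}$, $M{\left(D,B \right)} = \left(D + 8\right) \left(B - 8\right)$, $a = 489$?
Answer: $- \frac{702276479}{4560} \approx -1.5401 \cdot 10^{5}$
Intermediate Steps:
$M{\left(D,B \right)} = \left(-8 + B\right) \left(8 + D\right)$ ($M{\left(D,B \right)} = \left(8 + D\right) \left(-8 + B\right) = \left(-8 + B\right) \left(8 + D\right)$)
$d{\left(g \right)} = g \left(-64 + g^{2}\right)$ ($d{\left(g \right)} = \left(-64 - 8 g + 8 g + g g\right) g = \left(-64 - 8 g + 8 g + g^{2}\right) g = \left(-64 + g^{2}\right) g = g \left(-64 + g^{2}\right)$)
$T = \frac{1}{4560}$ ($T = \frac{1}{489 + 4071} = \frac{1}{4560} \approx 0.0002193$)
$d{\left(-54 \right)} + T = - 54 \left(-64 + \left(-54\right)^{2}\right) + \frac{1}{4560} = - 54 \left(-64 + 2916\right) + \frac{1}{4560} = \left(-54\right) 2852 + \frac{1}{4560} = -154008 + \frac{1}{4560} = - \frac{702276479}{4560}$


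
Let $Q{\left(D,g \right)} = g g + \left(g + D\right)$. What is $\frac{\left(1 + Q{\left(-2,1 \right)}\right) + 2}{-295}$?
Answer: $- \frac{3}{295} \approx -0.010169$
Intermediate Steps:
$Q{\left(D,g \right)} = D + g + g^{2}$ ($Q{\left(D,g \right)} = g^{2} + \left(D + g\right) = D + g + g^{2}$)
$\frac{\left(1 + Q{\left(-2,1 \right)}\right) + 2}{-295} = \frac{\left(1 + \left(-2 + 1 + 1^{2}\right)\right) + 2}{-295} = - \frac{\left(1 + \left(-2 + 1 + 1\right)\right) + 2}{295} = - \frac{\left(1 + 0\right) + 2}{295} = - \frac{1 + 2}{295} = \left(- \frac{1}{295}\right) 3 = - \frac{3}{295}$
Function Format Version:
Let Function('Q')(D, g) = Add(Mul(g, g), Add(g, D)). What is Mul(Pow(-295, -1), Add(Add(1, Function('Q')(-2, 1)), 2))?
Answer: Rational(-3, 295) ≈ -0.010169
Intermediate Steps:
Function('Q')(D, g) = Add(D, g, Pow(g, 2)) (Function('Q')(D, g) = Add(Pow(g, 2), Add(D, g)) = Add(D, g, Pow(g, 2)))
Mul(Pow(-295, -1), Add(Add(1, Function('Q')(-2, 1)), 2)) = Mul(Pow(-295, -1), Add(Add(1, Add(-2, 1, Pow(1, 2))), 2)) = Mul(Rational(-1, 295), Add(Add(1, Add(-2, 1, 1)), 2)) = Mul(Rational(-1, 295), Add(Add(1, 0), 2)) = Mul(Rational(-1, 295), Add(1, 2)) = Mul(Rational(-1, 295), 3) = Rational(-3, 295)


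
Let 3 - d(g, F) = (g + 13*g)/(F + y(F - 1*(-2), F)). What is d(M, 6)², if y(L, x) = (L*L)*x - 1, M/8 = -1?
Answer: 1635841/151321 ≈ 10.810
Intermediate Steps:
M = -8 (M = 8*(-1) = -8)
y(L, x) = -1 + x*L² (y(L, x) = L²*x - 1 = x*L² - 1 = -1 + x*L²)
d(g, F) = 3 - 14*g/(-1 + F + F*(2 + F)²) (d(g, F) = 3 - (g + 13*g)/(F + (-1 + F*(F - 1*(-2))²)) = 3 - 14*g/(F + (-1 + F*(F + 2)²)) = 3 - 14*g/(F + (-1 + F*(2 + F)²)) = 3 - 14*g/(-1 + F + F*(2 + F)²))
d(M, 6)² = ((-3 - 14*(-8) + 3*6 + 3*6*(2 + 6)²)/(-1 + 6 + 6*(2 + 6)²))² = ((-3 + 112 + 18 + 3*6*8²)/(-1 + 6 + 6*8²))² = ((-3 + 112 + 18 + 3*6*64)/(-1 + 6 + 6*64))² = ((-3 + 112 + 18 + 1152)/(-1 + 6 + 384))² = (1279/389)² = 1635841/151321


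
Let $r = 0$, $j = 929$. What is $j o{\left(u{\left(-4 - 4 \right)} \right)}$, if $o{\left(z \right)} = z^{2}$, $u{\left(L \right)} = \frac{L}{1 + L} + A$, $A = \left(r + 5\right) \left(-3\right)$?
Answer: $\frac{8740961}{49} \approx 1.7839 \cdot 10^{5}$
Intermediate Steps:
$A = -15$ ($A = \left(0 + 5\right) \left(-3\right) = 5 \left(-3\right) = -15$)
$u{\left(L \right)} = -15 + \frac{L}{1 + L}$ ($u{\left(L \right)} = \frac{L}{1 + L} - 15 = -15 + \frac{L}{1 + L}$)
$j o{\left(u{\left(-4 - 4 \right)} \right)} = 929 \left(\frac{-15 - 14 \left(-4 - 4\right)}{1 - 8}\right)^{2} = 929 \left(\frac{-15 - -112}{1 - 8}\right)^{2} = 929 \left(\frac{-15 + 112}{-7}\right)^{2} = 929 \left(\left(- \frac{1}{7}\right) 97\right)^{2} = 929 \left(- \frac{97}{7}\right)^{2} = 929 \cdot \frac{9409}{49} = \frac{8740961}{49}$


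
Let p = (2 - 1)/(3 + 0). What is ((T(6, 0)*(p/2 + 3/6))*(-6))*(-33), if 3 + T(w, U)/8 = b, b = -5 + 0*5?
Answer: -8448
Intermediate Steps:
b = -5 (b = -5 + 0 = -5)
p = ⅓ (p = 1/3 = 1*(⅓) = ⅓ ≈ 0.33333)
T(w, U) = -64 (T(w, U) = -24 + 8*(-5) = -24 - 40 = -64)
((T(6, 0)*(p/2 + 3/6))*(-6))*(-33) = (-64*((⅓)/2 + 3/6)*(-6))*(-33) = (-64*((⅓)*(½) + 3*(⅙))*(-6))*(-33) = (-64*(⅙ + ½)*(-6))*(-33) = (-64*⅔*(-6))*(-33) = -128/3*(-6)*(-33) = 256*(-33) = -8448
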